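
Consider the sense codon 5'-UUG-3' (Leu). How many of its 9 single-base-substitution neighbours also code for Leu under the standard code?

Position 1: CUG → 1 synonymous.
Position 2: none → 0 synonymous.
Position 3: UUA → 1 synonymous.
Total: 1 + 0 + 1 = 2.

2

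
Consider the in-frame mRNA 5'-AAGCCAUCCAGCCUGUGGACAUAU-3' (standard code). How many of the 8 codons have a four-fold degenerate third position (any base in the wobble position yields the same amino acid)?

4

Codon 1 AAG (Lys): third position 2-fold.
Codon 2 CCA (Pro): third position 4-fold.
Codon 3 UCC (Ser): third position 4-fold.
Codon 4 AGC (Ser): third position 2-fold.
Codon 5 CUG (Leu): third position 4-fold.
Codon 6 UGG (Trp): third position 1-fold.
Codon 7 ACA (Thr): third position 4-fold.
Codon 8 UAU (Tyr): third position 2-fold.
Four-fold degenerate third positions: 4.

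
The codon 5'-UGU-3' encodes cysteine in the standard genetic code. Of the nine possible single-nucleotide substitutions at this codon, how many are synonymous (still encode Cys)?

1

Position 1: none → 0 synonymous.
Position 2: none → 0 synonymous.
Position 3: UGC → 1 synonymous.
Total: 0 + 0 + 1 = 1.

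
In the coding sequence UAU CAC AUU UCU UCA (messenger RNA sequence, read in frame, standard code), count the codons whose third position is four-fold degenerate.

Codon 1 UAU (Tyr): third position 2-fold.
Codon 2 CAC (His): third position 2-fold.
Codon 3 AUU (Ile): third position 3-fold.
Codon 4 UCU (Ser): third position 4-fold.
Codon 5 UCA (Ser): third position 4-fold.
Four-fold degenerate third positions: 2.

2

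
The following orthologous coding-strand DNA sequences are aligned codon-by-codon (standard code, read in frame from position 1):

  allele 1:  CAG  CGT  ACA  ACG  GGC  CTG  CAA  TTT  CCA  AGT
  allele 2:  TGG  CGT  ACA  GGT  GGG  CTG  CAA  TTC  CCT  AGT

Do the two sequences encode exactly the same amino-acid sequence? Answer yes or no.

Codon 1: CAG Gln / TGG Trp — nonsynonymous.
Codon 2: CGT Arg / CGT Arg — identical.
Codon 3: ACA Thr / ACA Thr — identical.
Codon 4: ACG Thr / GGT Gly — nonsynonymous.
Codon 5: GGC Gly / GGG Gly — synonymous.
Codon 6: CTG Leu / CTG Leu — identical.
Codon 7: CAA Gln / CAA Gln — identical.
Codon 8: TTT Phe / TTC Phe — synonymous.
Codon 9: CCA Pro / CCT Pro — synonymous.
Codon 10: AGT Ser / AGT Ser — identical.
Nonsynonymous differences: 2 → different protein.

no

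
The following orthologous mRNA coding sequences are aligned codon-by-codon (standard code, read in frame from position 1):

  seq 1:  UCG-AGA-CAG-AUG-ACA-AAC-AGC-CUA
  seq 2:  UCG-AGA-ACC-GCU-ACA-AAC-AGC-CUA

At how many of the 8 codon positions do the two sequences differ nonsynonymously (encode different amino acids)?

Codon 1: UCG Ser / UCG Ser — identical.
Codon 2: AGA Arg / AGA Arg — identical.
Codon 3: CAG Gln / ACC Thr — nonsynonymous.
Codon 4: AUG Met / GCU Ala — nonsynonymous.
Codon 5: ACA Thr / ACA Thr — identical.
Codon 6: AAC Asn / AAC Asn — identical.
Codon 7: AGC Ser / AGC Ser — identical.
Codon 8: CUA Leu / CUA Leu — identical.
Nonsynonymous differences: 2.

2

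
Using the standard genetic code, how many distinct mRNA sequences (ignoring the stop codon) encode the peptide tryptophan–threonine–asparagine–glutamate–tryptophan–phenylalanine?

32

Trp: 1 codon.
Thr: 4 codons.
Asn: 2 codons.
Glu: 2 codons.
Trp: 1 codon.
Phe: 2 codons.
1 × 4 × 2 × 2 × 1 × 2 = 32.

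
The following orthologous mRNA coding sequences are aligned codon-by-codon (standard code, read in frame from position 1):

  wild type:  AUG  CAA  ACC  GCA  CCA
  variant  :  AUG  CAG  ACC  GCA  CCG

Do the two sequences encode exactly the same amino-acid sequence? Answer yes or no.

Codon 1: AUG Met / AUG Met — identical.
Codon 2: CAA Gln / CAG Gln — synonymous.
Codon 3: ACC Thr / ACC Thr — identical.
Codon 4: GCA Ala / GCA Ala — identical.
Codon 5: CCA Pro / CCG Pro — synonymous.
Nonsynonymous differences: 0 → same protein.

yes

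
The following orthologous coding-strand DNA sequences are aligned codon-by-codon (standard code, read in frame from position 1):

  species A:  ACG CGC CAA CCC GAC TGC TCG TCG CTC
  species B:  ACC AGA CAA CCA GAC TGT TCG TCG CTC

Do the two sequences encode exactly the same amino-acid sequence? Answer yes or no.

yes

Codon 1: ACG Thr / ACC Thr — synonymous.
Codon 2: CGC Arg / AGA Arg — synonymous.
Codon 3: CAA Gln / CAA Gln — identical.
Codon 4: CCC Pro / CCA Pro — synonymous.
Codon 5: GAC Asp / GAC Asp — identical.
Codon 6: TGC Cys / TGT Cys — synonymous.
Codon 7: TCG Ser / TCG Ser — identical.
Codon 8: TCG Ser / TCG Ser — identical.
Codon 9: CTC Leu / CTC Leu — identical.
Nonsynonymous differences: 0 → same protein.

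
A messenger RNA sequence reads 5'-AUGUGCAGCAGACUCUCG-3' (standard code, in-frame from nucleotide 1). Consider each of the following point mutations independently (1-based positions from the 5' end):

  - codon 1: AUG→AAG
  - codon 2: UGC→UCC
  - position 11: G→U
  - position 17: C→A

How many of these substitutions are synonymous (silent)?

Codon 1: AUG (Met) → AAG (Lys) — missense.
Codon 2: UGC (Cys) → UCC (Ser) — missense.
Codon 4: AGA (Arg) → AUA (Ile) — missense.
Codon 6: UCG (Ser) → UAG (Stop) — nonsense.
Synonymous: 0 of 4.

0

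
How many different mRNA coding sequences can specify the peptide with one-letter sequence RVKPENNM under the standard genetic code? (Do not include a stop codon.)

1536

Arg: 6 codons.
Val: 4 codons.
Lys: 2 codons.
Pro: 4 codons.
Glu: 2 codons.
Asn: 2 codons.
Asn: 2 codons.
Met: 1 codon.
6 × 4 × 2 × 4 × 2 × 2 × 2 × 1 = 1536.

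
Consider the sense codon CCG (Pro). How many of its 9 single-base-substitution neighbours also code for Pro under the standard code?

Position 1: none → 0 synonymous.
Position 2: none → 0 synonymous.
Position 3: CCU, CCC, CCA → 3 synonymous.
Total: 0 + 0 + 3 = 3.

3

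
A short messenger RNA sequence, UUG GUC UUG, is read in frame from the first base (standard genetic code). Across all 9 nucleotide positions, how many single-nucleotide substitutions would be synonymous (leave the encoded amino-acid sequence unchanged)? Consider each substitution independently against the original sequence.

7

Codon 1 (UUG, Leu): 2 synonymous substitutions.
Codon 2 (GUC, Val): 3 synonymous substitutions.
Codon 3 (UUG, Leu): 2 synonymous substitutions.
Total: 2 + 3 + 2 = 7.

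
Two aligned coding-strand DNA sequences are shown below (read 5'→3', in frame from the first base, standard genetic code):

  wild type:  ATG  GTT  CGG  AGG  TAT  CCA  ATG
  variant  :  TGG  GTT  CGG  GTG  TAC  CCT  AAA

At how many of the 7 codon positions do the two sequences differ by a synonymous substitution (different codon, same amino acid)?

2

Codon 1: ATG Met / TGG Trp — nonsynonymous.
Codon 2: GTT Val / GTT Val — identical.
Codon 3: CGG Arg / CGG Arg — identical.
Codon 4: AGG Arg / GTG Val — nonsynonymous.
Codon 5: TAT Tyr / TAC Tyr — synonymous.
Codon 6: CCA Pro / CCT Pro — synonymous.
Codon 7: ATG Met / AAA Lys — nonsynonymous.
Synonymous differences: 2.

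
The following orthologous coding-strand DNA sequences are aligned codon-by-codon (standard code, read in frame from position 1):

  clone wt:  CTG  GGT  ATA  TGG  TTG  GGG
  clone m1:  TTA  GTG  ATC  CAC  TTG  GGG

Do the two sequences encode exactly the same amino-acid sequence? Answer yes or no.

no

Codon 1: CTG Leu / TTA Leu — synonymous.
Codon 2: GGT Gly / GTG Val — nonsynonymous.
Codon 3: ATA Ile / ATC Ile — synonymous.
Codon 4: TGG Trp / CAC His — nonsynonymous.
Codon 5: TTG Leu / TTG Leu — identical.
Codon 6: GGG Gly / GGG Gly — identical.
Nonsynonymous differences: 2 → different protein.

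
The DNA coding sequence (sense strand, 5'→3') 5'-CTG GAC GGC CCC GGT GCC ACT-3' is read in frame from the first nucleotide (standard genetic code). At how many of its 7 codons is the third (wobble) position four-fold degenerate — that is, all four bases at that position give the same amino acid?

Codon 1 CTG (Leu): third position 4-fold.
Codon 2 GAC (Asp): third position 2-fold.
Codon 3 GGC (Gly): third position 4-fold.
Codon 4 CCC (Pro): third position 4-fold.
Codon 5 GGT (Gly): third position 4-fold.
Codon 6 GCC (Ala): third position 4-fold.
Codon 7 ACT (Thr): third position 4-fold.
Four-fold degenerate third positions: 6.

6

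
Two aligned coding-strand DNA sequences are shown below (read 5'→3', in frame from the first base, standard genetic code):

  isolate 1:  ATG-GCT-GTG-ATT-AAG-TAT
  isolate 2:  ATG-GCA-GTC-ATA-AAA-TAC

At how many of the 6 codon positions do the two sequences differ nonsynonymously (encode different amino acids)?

Codon 1: ATG Met / ATG Met — identical.
Codon 2: GCT Ala / GCA Ala — synonymous.
Codon 3: GTG Val / GTC Val — synonymous.
Codon 4: ATT Ile / ATA Ile — synonymous.
Codon 5: AAG Lys / AAA Lys — synonymous.
Codon 6: TAT Tyr / TAC Tyr — synonymous.
Nonsynonymous differences: 0.

0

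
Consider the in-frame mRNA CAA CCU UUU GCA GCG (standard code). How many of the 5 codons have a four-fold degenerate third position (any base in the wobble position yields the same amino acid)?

Codon 1 CAA (Gln): third position 2-fold.
Codon 2 CCU (Pro): third position 4-fold.
Codon 3 UUU (Phe): third position 2-fold.
Codon 4 GCA (Ala): third position 4-fold.
Codon 5 GCG (Ala): third position 4-fold.
Four-fold degenerate third positions: 3.

3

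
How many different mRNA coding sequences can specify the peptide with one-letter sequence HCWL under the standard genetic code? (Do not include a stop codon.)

24

His: 2 codons.
Cys: 2 codons.
Trp: 1 codon.
Leu: 6 codons.
2 × 2 × 1 × 6 = 24.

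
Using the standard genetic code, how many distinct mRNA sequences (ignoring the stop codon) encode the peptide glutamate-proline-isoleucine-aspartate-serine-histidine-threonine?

Glu: 2 codons.
Pro: 4 codons.
Ile: 3 codons.
Asp: 2 codons.
Ser: 6 codons.
His: 2 codons.
Thr: 4 codons.
2 × 4 × 3 × 2 × 6 × 2 × 4 = 2304.

2304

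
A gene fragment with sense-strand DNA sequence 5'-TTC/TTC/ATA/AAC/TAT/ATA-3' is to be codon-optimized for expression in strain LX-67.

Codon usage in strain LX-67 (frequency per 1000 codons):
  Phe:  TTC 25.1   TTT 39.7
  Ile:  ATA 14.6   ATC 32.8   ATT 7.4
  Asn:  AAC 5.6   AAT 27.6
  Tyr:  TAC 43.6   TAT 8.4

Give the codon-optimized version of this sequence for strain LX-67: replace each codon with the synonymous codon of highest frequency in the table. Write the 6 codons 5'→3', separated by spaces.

TTT TTT ATC AAT TAC ATC

Codon 1 (Phe): best is TTT at 39.7.
Codon 2 (Phe): best is TTT at 39.7.
Codon 3 (Ile): best is ATC at 32.8.
Codon 4 (Asn): best is AAT at 27.6.
Codon 5 (Tyr): best is TAC at 43.6.
Codon 6 (Ile): best is ATC at 32.8.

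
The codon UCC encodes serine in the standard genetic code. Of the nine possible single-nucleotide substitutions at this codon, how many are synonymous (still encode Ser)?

3

Position 1: none → 0 synonymous.
Position 2: none → 0 synonymous.
Position 3: UCU, UCA, UCG → 3 synonymous.
Total: 0 + 0 + 3 = 3.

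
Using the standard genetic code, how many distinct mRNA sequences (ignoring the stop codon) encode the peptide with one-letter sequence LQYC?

48

Leu: 6 codons.
Gln: 2 codons.
Tyr: 2 codons.
Cys: 2 codons.
6 × 2 × 2 × 2 = 48.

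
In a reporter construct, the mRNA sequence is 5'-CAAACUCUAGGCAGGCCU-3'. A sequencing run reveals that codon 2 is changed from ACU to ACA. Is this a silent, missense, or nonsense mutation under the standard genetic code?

Position 6 falls in codon 2: ACU → Thr.
After the substitution the codon is ACA → Thr.
Both encode Thr, so the change is synonymous.

silent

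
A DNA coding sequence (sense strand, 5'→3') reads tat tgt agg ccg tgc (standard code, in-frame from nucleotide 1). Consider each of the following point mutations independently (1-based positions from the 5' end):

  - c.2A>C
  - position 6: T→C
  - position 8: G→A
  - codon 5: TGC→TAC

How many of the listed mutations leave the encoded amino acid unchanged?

1

Codon 1: TAT (Tyr) → TCT (Ser) — missense.
Codon 2: TGT (Cys) → TGC (Cys) — synonymous.
Codon 3: AGG (Arg) → AAG (Lys) — missense.
Codon 5: TGC (Cys) → TAC (Tyr) — missense.
Synonymous: 1 of 4.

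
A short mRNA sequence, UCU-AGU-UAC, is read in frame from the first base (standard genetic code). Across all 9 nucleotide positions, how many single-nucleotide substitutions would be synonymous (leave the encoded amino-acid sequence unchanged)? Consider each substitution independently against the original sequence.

Codon 1 (UCU, Ser): 3 synonymous substitutions.
Codon 2 (AGU, Ser): 1 synonymous substitution.
Codon 3 (UAC, Tyr): 1 synonymous substitution.
Total: 3 + 1 + 1 = 5.

5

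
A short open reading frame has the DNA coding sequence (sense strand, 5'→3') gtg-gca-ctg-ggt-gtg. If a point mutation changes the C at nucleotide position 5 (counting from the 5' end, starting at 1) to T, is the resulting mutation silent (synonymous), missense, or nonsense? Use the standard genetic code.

missense

Position 5 falls in codon 2: GCA → Ala.
After the substitution the codon is GTA → Val.
Ala ≠ Val, so this is a missense mutation.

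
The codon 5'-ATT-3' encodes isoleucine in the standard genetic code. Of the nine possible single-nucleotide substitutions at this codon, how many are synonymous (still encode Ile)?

2

Position 1: none → 0 synonymous.
Position 2: none → 0 synonymous.
Position 3: ATC, ATA → 2 synonymous.
Total: 0 + 0 + 2 = 2.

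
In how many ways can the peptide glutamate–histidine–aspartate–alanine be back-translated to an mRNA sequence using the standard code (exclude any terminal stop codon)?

32

Glu: 2 codons.
His: 2 codons.
Asp: 2 codons.
Ala: 4 codons.
2 × 2 × 2 × 4 = 32.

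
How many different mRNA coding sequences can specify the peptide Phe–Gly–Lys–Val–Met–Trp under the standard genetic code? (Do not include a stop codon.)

Phe: 2 codons.
Gly: 4 codons.
Lys: 2 codons.
Val: 4 codons.
Met: 1 codon.
Trp: 1 codon.
2 × 4 × 2 × 4 × 1 × 1 = 64.

64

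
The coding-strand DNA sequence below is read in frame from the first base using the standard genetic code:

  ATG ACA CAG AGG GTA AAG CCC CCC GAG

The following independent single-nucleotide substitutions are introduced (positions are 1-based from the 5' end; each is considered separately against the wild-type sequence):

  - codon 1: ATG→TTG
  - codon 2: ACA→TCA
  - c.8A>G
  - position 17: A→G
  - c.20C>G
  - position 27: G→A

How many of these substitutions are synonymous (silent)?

1

Codon 1: ATG (Met) → TTG (Leu) — missense.
Codon 2: ACA (Thr) → TCA (Ser) — missense.
Codon 3: CAG (Gln) → CGG (Arg) — missense.
Codon 6: AAG (Lys) → AGG (Arg) — missense.
Codon 7: CCC (Pro) → CGC (Arg) — missense.
Codon 9: GAG (Glu) → GAA (Glu) — synonymous.
Synonymous: 1 of 6.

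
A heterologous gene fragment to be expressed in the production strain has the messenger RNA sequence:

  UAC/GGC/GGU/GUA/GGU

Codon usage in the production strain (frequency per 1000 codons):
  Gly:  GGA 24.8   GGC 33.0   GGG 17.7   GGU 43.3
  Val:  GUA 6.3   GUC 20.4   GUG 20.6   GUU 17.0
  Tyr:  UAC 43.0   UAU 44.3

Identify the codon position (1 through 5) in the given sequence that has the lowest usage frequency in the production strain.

Codon 1 UAC (Tyr): 43.0 per 1000.
Codon 2 GGC (Gly): 33.0 per 1000.
Codon 3 GGU (Gly): 43.3 per 1000.
Codon 4 GUA (Val): 6.3 per 1000.
Codon 5 GGU (Gly): 43.3 per 1000.
Lowest frequency is 6.3 at codon 4.

4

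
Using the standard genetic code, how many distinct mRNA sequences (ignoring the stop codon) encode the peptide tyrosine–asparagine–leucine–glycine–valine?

Tyr: 2 codons.
Asn: 2 codons.
Leu: 6 codons.
Gly: 4 codons.
Val: 4 codons.
2 × 2 × 6 × 4 × 4 = 384.

384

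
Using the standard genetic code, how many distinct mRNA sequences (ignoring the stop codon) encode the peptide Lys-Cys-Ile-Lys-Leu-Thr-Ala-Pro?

Lys: 2 codons.
Cys: 2 codons.
Ile: 3 codons.
Lys: 2 codons.
Leu: 6 codons.
Thr: 4 codons.
Ala: 4 codons.
Pro: 4 codons.
2 × 2 × 3 × 2 × 6 × 4 × 4 × 4 = 9216.

9216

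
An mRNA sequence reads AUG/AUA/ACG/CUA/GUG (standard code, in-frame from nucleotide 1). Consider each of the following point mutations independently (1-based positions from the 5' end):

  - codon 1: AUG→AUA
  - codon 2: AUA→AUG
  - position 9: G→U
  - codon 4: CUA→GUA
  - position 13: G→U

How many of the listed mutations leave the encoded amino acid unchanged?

1

Codon 1: AUG (Met) → AUA (Ile) — missense.
Codon 2: AUA (Ile) → AUG (Met) — missense.
Codon 3: ACG (Thr) → ACU (Thr) — synonymous.
Codon 4: CUA (Leu) → GUA (Val) — missense.
Codon 5: GUG (Val) → UUG (Leu) — missense.
Synonymous: 1 of 5.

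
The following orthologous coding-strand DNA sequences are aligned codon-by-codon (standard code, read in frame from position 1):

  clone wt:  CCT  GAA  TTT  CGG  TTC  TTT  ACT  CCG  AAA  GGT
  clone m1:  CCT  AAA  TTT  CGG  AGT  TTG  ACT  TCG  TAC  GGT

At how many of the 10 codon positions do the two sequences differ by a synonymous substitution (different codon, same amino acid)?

Codon 1: CCT Pro / CCT Pro — identical.
Codon 2: GAA Glu / AAA Lys — nonsynonymous.
Codon 3: TTT Phe / TTT Phe — identical.
Codon 4: CGG Arg / CGG Arg — identical.
Codon 5: TTC Phe / AGT Ser — nonsynonymous.
Codon 6: TTT Phe / TTG Leu — nonsynonymous.
Codon 7: ACT Thr / ACT Thr — identical.
Codon 8: CCG Pro / TCG Ser — nonsynonymous.
Codon 9: AAA Lys / TAC Tyr — nonsynonymous.
Codon 10: GGT Gly / GGT Gly — identical.
Synonymous differences: 0.

0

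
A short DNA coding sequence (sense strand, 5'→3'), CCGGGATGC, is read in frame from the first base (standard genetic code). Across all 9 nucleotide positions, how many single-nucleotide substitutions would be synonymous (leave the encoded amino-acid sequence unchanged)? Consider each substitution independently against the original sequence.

7

Codon 1 (CCG, Pro): 3 synonymous substitutions.
Codon 2 (GGA, Gly): 3 synonymous substitutions.
Codon 3 (TGC, Cys): 1 synonymous substitution.
Total: 3 + 3 + 1 = 7.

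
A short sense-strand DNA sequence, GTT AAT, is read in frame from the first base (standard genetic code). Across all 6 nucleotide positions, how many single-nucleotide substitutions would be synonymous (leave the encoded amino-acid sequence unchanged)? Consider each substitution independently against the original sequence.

Codon 1 (GTT, Val): 3 synonymous substitutions.
Codon 2 (AAT, Asn): 1 synonymous substitution.
Total: 3 + 1 = 4.

4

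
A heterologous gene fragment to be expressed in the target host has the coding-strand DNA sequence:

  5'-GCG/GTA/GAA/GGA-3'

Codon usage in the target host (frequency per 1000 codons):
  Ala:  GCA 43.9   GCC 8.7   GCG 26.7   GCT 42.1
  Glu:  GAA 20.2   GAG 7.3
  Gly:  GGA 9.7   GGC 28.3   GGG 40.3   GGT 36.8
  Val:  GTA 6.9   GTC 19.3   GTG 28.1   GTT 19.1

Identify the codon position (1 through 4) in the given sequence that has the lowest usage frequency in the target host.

Codon 1 GCG (Ala): 26.7 per 1000.
Codon 2 GTA (Val): 6.9 per 1000.
Codon 3 GAA (Glu): 20.2 per 1000.
Codon 4 GGA (Gly): 9.7 per 1000.
Lowest frequency is 6.9 at codon 2.

2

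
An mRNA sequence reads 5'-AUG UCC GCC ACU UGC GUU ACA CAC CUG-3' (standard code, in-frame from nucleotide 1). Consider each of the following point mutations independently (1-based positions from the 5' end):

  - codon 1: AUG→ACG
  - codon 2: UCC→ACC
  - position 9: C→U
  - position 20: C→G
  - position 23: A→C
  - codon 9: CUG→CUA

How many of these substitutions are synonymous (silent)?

2

Codon 1: AUG (Met) → ACG (Thr) — missense.
Codon 2: UCC (Ser) → ACC (Thr) — missense.
Codon 3: GCC (Ala) → GCU (Ala) — synonymous.
Codon 7: ACA (Thr) → AGA (Arg) — missense.
Codon 8: CAC (His) → CCC (Pro) — missense.
Codon 9: CUG (Leu) → CUA (Leu) — synonymous.
Synonymous: 2 of 6.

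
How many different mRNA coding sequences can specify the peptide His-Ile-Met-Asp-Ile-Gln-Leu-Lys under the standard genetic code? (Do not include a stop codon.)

His: 2 codons.
Ile: 3 codons.
Met: 1 codon.
Asp: 2 codons.
Ile: 3 codons.
Gln: 2 codons.
Leu: 6 codons.
Lys: 2 codons.
2 × 3 × 1 × 2 × 3 × 2 × 6 × 2 = 864.

864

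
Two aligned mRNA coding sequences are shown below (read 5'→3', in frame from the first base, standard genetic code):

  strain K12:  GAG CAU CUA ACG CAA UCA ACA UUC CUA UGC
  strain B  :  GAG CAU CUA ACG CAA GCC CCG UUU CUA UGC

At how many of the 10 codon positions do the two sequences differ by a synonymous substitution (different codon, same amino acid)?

Codon 1: GAG Glu / GAG Glu — identical.
Codon 2: CAU His / CAU His — identical.
Codon 3: CUA Leu / CUA Leu — identical.
Codon 4: ACG Thr / ACG Thr — identical.
Codon 5: CAA Gln / CAA Gln — identical.
Codon 6: UCA Ser / GCC Ala — nonsynonymous.
Codon 7: ACA Thr / CCG Pro — nonsynonymous.
Codon 8: UUC Phe / UUU Phe — synonymous.
Codon 9: CUA Leu / CUA Leu — identical.
Codon 10: UGC Cys / UGC Cys — identical.
Synonymous differences: 1.

1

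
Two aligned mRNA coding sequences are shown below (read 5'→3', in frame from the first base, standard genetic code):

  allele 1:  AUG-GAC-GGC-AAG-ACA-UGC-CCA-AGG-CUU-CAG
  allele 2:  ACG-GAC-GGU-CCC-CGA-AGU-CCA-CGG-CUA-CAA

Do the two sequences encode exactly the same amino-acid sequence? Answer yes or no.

Codon 1: AUG Met / ACG Thr — nonsynonymous.
Codon 2: GAC Asp / GAC Asp — identical.
Codon 3: GGC Gly / GGU Gly — synonymous.
Codon 4: AAG Lys / CCC Pro — nonsynonymous.
Codon 5: ACA Thr / CGA Arg — nonsynonymous.
Codon 6: UGC Cys / AGU Ser — nonsynonymous.
Codon 7: CCA Pro / CCA Pro — identical.
Codon 8: AGG Arg / CGG Arg — synonymous.
Codon 9: CUU Leu / CUA Leu — synonymous.
Codon 10: CAG Gln / CAA Gln — synonymous.
Nonsynonymous differences: 4 → different protein.

no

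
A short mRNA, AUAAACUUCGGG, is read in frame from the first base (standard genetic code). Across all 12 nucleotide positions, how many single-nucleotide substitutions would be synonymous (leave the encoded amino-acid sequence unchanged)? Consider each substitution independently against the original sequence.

Codon 1 (AUA, Ile): 2 synonymous substitutions.
Codon 2 (AAC, Asn): 1 synonymous substitution.
Codon 3 (UUC, Phe): 1 synonymous substitution.
Codon 4 (GGG, Gly): 3 synonymous substitutions.
Total: 2 + 1 + 1 + 3 = 7.

7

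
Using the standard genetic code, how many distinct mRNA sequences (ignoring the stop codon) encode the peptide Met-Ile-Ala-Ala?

Met: 1 codon.
Ile: 3 codons.
Ala: 4 codons.
Ala: 4 codons.
1 × 3 × 4 × 4 = 48.

48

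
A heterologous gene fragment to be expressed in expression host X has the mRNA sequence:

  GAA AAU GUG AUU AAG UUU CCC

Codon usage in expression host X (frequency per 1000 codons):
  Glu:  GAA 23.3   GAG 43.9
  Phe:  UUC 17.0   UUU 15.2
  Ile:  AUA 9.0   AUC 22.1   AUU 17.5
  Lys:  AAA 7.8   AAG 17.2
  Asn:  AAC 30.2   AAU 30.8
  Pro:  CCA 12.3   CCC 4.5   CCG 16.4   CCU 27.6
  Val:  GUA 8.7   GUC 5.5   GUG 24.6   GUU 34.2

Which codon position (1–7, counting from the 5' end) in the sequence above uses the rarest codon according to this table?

7

Codon 1 GAA (Glu): 23.3 per 1000.
Codon 2 AAU (Asn): 30.8 per 1000.
Codon 3 GUG (Val): 24.6 per 1000.
Codon 4 AUU (Ile): 17.5 per 1000.
Codon 5 AAG (Lys): 17.2 per 1000.
Codon 6 UUU (Phe): 15.2 per 1000.
Codon 7 CCC (Pro): 4.5 per 1000.
Lowest frequency is 4.5 at codon 7.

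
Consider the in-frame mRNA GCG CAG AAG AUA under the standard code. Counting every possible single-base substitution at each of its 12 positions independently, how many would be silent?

Codon 1 (GCG, Ala): 3 synonymous substitutions.
Codon 2 (CAG, Gln): 1 synonymous substitution.
Codon 3 (AAG, Lys): 1 synonymous substitution.
Codon 4 (AUA, Ile): 2 synonymous substitutions.
Total: 3 + 1 + 1 + 2 = 7.

7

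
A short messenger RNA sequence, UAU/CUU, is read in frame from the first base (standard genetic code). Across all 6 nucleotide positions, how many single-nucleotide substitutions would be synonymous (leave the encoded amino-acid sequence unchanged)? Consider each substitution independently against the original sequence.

Codon 1 (UAU, Tyr): 1 synonymous substitution.
Codon 2 (CUU, Leu): 3 synonymous substitutions.
Total: 1 + 3 = 4.

4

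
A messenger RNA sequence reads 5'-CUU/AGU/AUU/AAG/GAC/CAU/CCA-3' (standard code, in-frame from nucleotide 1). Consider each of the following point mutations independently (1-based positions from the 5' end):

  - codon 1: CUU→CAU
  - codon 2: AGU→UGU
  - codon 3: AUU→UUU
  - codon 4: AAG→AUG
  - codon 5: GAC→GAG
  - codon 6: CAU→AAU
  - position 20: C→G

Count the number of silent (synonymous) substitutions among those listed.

0

Codon 1: CUU (Leu) → CAU (His) — missense.
Codon 2: AGU (Ser) → UGU (Cys) — missense.
Codon 3: AUU (Ile) → UUU (Phe) — missense.
Codon 4: AAG (Lys) → AUG (Met) — missense.
Codon 5: GAC (Asp) → GAG (Glu) — missense.
Codon 6: CAU (His) → AAU (Asn) — missense.
Codon 7: CCA (Pro) → CGA (Arg) — missense.
Synonymous: 0 of 7.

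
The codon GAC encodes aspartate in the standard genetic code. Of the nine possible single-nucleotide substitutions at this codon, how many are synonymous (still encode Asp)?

1

Position 1: none → 0 synonymous.
Position 2: none → 0 synonymous.
Position 3: GAT → 1 synonymous.
Total: 0 + 0 + 1 = 1.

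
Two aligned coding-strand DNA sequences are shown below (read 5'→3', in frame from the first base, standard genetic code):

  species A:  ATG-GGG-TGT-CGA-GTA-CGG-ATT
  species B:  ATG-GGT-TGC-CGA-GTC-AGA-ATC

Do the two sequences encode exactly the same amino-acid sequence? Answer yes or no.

yes

Codon 1: ATG Met / ATG Met — identical.
Codon 2: GGG Gly / GGT Gly — synonymous.
Codon 3: TGT Cys / TGC Cys — synonymous.
Codon 4: CGA Arg / CGA Arg — identical.
Codon 5: GTA Val / GTC Val — synonymous.
Codon 6: CGG Arg / AGA Arg — synonymous.
Codon 7: ATT Ile / ATC Ile — synonymous.
Nonsynonymous differences: 0 → same protein.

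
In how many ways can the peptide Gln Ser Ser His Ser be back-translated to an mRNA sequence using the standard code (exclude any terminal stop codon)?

Gln: 2 codons.
Ser: 6 codons.
Ser: 6 codons.
His: 2 codons.
Ser: 6 codons.
2 × 6 × 6 × 2 × 6 = 864.

864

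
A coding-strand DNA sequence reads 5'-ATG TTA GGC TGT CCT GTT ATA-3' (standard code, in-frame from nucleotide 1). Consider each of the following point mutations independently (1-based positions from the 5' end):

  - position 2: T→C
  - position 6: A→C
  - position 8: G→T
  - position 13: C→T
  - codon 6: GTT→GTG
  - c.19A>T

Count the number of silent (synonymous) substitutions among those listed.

Codon 1: ATG (Met) → ACG (Thr) — missense.
Codon 2: TTA (Leu) → TTC (Phe) — missense.
Codon 3: GGC (Gly) → GTC (Val) — missense.
Codon 5: CCT (Pro) → TCT (Ser) — missense.
Codon 6: GTT (Val) → GTG (Val) — synonymous.
Codon 7: ATA (Ile) → TTA (Leu) — missense.
Synonymous: 1 of 6.

1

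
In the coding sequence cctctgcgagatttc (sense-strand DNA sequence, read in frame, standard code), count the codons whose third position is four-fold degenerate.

Codon 1 CCT (Pro): third position 4-fold.
Codon 2 CTG (Leu): third position 4-fold.
Codon 3 CGA (Arg): third position 4-fold.
Codon 4 GAT (Asp): third position 2-fold.
Codon 5 TTC (Phe): third position 2-fold.
Four-fold degenerate third positions: 3.

3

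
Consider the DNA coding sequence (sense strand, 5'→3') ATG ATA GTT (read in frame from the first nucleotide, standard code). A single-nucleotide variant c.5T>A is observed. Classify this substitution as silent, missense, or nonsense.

missense

Position 5 falls in codon 2: ATA → Ile.
After the substitution the codon is AAA → Lys.
Ile ≠ Lys, so this is a missense mutation.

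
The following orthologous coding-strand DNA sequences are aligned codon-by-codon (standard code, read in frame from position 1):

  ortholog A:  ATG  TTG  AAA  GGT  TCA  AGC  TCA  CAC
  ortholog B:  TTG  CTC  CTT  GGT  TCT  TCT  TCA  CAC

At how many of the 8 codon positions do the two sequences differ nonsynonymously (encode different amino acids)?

Codon 1: ATG Met / TTG Leu — nonsynonymous.
Codon 2: TTG Leu / CTC Leu — synonymous.
Codon 3: AAA Lys / CTT Leu — nonsynonymous.
Codon 4: GGT Gly / GGT Gly — identical.
Codon 5: TCA Ser / TCT Ser — synonymous.
Codon 6: AGC Ser / TCT Ser — synonymous.
Codon 7: TCA Ser / TCA Ser — identical.
Codon 8: CAC His / CAC His — identical.
Nonsynonymous differences: 2.

2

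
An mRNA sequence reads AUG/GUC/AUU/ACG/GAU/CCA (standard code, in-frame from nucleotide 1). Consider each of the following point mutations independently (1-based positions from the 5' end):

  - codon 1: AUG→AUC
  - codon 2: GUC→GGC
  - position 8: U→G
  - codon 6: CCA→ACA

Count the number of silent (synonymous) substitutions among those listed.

Codon 1: AUG (Met) → AUC (Ile) — missense.
Codon 2: GUC (Val) → GGC (Gly) — missense.
Codon 3: AUU (Ile) → AGU (Ser) — missense.
Codon 6: CCA (Pro) → ACA (Thr) — missense.
Synonymous: 0 of 4.

0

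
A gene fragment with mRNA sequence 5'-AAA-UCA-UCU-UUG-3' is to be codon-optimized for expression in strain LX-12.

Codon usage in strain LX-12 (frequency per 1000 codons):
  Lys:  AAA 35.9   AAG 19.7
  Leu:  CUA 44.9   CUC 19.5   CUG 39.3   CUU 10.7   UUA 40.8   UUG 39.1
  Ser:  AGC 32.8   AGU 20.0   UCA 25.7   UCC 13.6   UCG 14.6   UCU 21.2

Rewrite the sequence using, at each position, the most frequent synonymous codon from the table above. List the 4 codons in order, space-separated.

AAA AGC AGC CUA

Codon 1 (Lys): best is AAA at 35.9.
Codon 2 (Ser): best is AGC at 32.8.
Codon 3 (Ser): best is AGC at 32.8.
Codon 4 (Leu): best is CUA at 44.9.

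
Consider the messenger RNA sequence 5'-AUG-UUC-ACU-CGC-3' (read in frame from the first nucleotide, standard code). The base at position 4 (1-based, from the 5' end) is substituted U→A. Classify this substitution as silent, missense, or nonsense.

Position 4 falls in codon 2: UUC → Phe.
After the substitution the codon is AUC → Ile.
Phe ≠ Ile, so this is a missense mutation.

missense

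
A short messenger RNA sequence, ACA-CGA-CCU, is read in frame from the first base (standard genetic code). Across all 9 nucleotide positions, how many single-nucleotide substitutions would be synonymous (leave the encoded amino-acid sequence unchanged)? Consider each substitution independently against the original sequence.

10

Codon 1 (ACA, Thr): 3 synonymous substitutions.
Codon 2 (CGA, Arg): 4 synonymous substitutions.
Codon 3 (CCU, Pro): 3 synonymous substitutions.
Total: 3 + 4 + 3 = 10.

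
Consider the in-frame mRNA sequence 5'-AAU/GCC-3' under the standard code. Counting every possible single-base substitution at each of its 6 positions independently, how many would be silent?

Codon 1 (AAU, Asn): 1 synonymous substitution.
Codon 2 (GCC, Ala): 3 synonymous substitutions.
Total: 1 + 3 = 4.

4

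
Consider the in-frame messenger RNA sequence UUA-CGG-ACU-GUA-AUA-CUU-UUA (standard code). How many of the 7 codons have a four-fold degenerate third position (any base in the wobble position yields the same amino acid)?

Codon 1 UUA (Leu): third position 2-fold.
Codon 2 CGG (Arg): third position 4-fold.
Codon 3 ACU (Thr): third position 4-fold.
Codon 4 GUA (Val): third position 4-fold.
Codon 5 AUA (Ile): third position 3-fold.
Codon 6 CUU (Leu): third position 4-fold.
Codon 7 UUA (Leu): third position 2-fold.
Four-fold degenerate third positions: 4.

4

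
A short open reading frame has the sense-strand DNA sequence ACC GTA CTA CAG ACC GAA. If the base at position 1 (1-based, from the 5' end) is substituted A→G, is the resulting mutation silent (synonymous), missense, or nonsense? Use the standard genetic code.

Position 1 falls in codon 1: ACC → Thr.
After the substitution the codon is GCC → Ala.
Thr ≠ Ala, so this is a missense mutation.

missense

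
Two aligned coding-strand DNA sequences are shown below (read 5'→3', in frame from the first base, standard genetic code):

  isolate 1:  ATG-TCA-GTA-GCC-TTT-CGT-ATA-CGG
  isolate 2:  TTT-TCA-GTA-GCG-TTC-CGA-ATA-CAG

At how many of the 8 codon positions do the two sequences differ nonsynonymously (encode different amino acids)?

Codon 1: ATG Met / TTT Phe — nonsynonymous.
Codon 2: TCA Ser / TCA Ser — identical.
Codon 3: GTA Val / GTA Val — identical.
Codon 4: GCC Ala / GCG Ala — synonymous.
Codon 5: TTT Phe / TTC Phe — synonymous.
Codon 6: CGT Arg / CGA Arg — synonymous.
Codon 7: ATA Ile / ATA Ile — identical.
Codon 8: CGG Arg / CAG Gln — nonsynonymous.
Nonsynonymous differences: 2.

2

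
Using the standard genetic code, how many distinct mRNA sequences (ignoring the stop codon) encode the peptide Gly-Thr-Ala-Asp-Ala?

Gly: 4 codons.
Thr: 4 codons.
Ala: 4 codons.
Asp: 2 codons.
Ala: 4 codons.
4 × 4 × 4 × 2 × 4 = 512.

512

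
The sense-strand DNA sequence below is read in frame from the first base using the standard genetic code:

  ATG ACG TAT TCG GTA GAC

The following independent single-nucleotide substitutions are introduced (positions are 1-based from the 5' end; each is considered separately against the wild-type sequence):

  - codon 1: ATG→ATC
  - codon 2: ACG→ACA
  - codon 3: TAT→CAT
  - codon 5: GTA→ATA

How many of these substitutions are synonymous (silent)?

Codon 1: ATG (Met) → ATC (Ile) — missense.
Codon 2: ACG (Thr) → ACA (Thr) — synonymous.
Codon 3: TAT (Tyr) → CAT (His) — missense.
Codon 5: GTA (Val) → ATA (Ile) — missense.
Synonymous: 1 of 4.

1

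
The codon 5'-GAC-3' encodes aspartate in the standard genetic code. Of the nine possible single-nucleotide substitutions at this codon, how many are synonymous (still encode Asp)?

1

Position 1: none → 0 synonymous.
Position 2: none → 0 synonymous.
Position 3: GAU → 1 synonymous.
Total: 0 + 0 + 1 = 1.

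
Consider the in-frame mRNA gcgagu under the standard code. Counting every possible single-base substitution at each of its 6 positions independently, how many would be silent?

Codon 1 (GCG, Ala): 3 synonymous substitutions.
Codon 2 (AGU, Ser): 1 synonymous substitution.
Total: 3 + 1 = 4.

4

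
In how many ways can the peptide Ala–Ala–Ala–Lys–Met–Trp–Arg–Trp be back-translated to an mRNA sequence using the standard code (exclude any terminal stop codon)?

768

Ala: 4 codons.
Ala: 4 codons.
Ala: 4 codons.
Lys: 2 codons.
Met: 1 codon.
Trp: 1 codon.
Arg: 6 codons.
Trp: 1 codon.
4 × 4 × 4 × 2 × 1 × 1 × 6 × 1 = 768.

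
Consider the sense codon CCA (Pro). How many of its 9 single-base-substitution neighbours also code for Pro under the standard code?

3

Position 1: none → 0 synonymous.
Position 2: none → 0 synonymous.
Position 3: CCT, CCC, CCG → 3 synonymous.
Total: 0 + 0 + 3 = 3.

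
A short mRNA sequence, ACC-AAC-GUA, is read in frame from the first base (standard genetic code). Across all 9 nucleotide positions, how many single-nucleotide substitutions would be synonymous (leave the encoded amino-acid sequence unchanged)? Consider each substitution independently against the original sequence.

7

Codon 1 (ACC, Thr): 3 synonymous substitutions.
Codon 2 (AAC, Asn): 1 synonymous substitution.
Codon 3 (GUA, Val): 3 synonymous substitutions.
Total: 3 + 1 + 3 = 7.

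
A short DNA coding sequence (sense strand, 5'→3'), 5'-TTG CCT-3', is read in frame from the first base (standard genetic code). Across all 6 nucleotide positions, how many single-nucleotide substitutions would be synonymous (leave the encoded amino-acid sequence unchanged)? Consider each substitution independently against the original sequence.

Codon 1 (TTG, Leu): 2 synonymous substitutions.
Codon 2 (CCT, Pro): 3 synonymous substitutions.
Total: 2 + 3 = 5.

5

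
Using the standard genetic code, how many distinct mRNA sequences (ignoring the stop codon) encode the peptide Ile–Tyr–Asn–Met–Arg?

Ile: 3 codons.
Tyr: 2 codons.
Asn: 2 codons.
Met: 1 codon.
Arg: 6 codons.
3 × 2 × 2 × 1 × 6 = 72.

72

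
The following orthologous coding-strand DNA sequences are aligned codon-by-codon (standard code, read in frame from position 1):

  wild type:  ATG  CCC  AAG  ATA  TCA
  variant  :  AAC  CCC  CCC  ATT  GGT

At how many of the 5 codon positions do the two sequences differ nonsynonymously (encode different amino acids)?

3

Codon 1: ATG Met / AAC Asn — nonsynonymous.
Codon 2: CCC Pro / CCC Pro — identical.
Codon 3: AAG Lys / CCC Pro — nonsynonymous.
Codon 4: ATA Ile / ATT Ile — synonymous.
Codon 5: TCA Ser / GGT Gly — nonsynonymous.
Nonsynonymous differences: 3.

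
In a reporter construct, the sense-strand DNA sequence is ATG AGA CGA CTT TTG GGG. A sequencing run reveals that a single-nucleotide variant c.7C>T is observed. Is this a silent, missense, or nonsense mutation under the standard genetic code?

Position 7 falls in codon 3: CGA → Arg.
After the substitution the codon is TGA → Stop.
The new codon is a stop codon, so this is a nonsense mutation.

nonsense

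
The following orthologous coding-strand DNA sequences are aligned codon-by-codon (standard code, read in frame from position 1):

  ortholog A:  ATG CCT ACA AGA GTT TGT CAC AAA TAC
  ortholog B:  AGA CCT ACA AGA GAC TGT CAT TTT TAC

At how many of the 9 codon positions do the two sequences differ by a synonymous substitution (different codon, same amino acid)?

1

Codon 1: ATG Met / AGA Arg — nonsynonymous.
Codon 2: CCT Pro / CCT Pro — identical.
Codon 3: ACA Thr / ACA Thr — identical.
Codon 4: AGA Arg / AGA Arg — identical.
Codon 5: GTT Val / GAC Asp — nonsynonymous.
Codon 6: TGT Cys / TGT Cys — identical.
Codon 7: CAC His / CAT His — synonymous.
Codon 8: AAA Lys / TTT Phe — nonsynonymous.
Codon 9: TAC Tyr / TAC Tyr — identical.
Synonymous differences: 1.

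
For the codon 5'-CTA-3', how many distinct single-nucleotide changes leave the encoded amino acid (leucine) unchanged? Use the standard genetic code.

4

Position 1: TTA → 1 synonymous.
Position 2: none → 0 synonymous.
Position 3: CTT, CTC, CTG → 3 synonymous.
Total: 1 + 0 + 3 = 4.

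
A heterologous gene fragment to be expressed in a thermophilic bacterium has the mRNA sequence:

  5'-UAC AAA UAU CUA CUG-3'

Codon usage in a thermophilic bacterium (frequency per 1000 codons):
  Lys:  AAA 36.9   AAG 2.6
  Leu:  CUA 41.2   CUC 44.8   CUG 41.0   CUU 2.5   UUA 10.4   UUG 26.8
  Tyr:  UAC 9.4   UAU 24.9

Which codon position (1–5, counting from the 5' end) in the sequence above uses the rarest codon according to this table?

Codon 1 UAC (Tyr): 9.4 per 1000.
Codon 2 AAA (Lys): 36.9 per 1000.
Codon 3 UAU (Tyr): 24.9 per 1000.
Codon 4 CUA (Leu): 41.2 per 1000.
Codon 5 CUG (Leu): 41.0 per 1000.
Lowest frequency is 9.4 at codon 1.

1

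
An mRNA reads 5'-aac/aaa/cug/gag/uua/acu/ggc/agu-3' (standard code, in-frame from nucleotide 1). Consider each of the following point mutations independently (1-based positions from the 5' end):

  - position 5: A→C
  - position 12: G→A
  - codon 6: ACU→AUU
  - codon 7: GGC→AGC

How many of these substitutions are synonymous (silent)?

Codon 2: AAA (Lys) → ACA (Thr) — missense.
Codon 4: GAG (Glu) → GAA (Glu) — synonymous.
Codon 6: ACU (Thr) → AUU (Ile) — missense.
Codon 7: GGC (Gly) → AGC (Ser) — missense.
Synonymous: 1 of 4.

1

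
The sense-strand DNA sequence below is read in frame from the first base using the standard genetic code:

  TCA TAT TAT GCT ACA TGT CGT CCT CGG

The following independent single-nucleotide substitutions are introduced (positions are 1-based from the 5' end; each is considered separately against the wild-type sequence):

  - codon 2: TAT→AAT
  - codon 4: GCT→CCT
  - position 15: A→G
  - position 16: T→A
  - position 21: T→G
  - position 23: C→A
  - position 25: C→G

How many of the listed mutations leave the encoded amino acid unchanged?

Codon 2: TAT (Tyr) → AAT (Asn) — missense.
Codon 4: GCT (Ala) → CCT (Pro) — missense.
Codon 5: ACA (Thr) → ACG (Thr) — synonymous.
Codon 6: TGT (Cys) → AGT (Ser) — missense.
Codon 7: CGT (Arg) → CGG (Arg) — synonymous.
Codon 8: CCT (Pro) → CAT (His) — missense.
Codon 9: CGG (Arg) → GGG (Gly) — missense.
Synonymous: 2 of 7.

2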